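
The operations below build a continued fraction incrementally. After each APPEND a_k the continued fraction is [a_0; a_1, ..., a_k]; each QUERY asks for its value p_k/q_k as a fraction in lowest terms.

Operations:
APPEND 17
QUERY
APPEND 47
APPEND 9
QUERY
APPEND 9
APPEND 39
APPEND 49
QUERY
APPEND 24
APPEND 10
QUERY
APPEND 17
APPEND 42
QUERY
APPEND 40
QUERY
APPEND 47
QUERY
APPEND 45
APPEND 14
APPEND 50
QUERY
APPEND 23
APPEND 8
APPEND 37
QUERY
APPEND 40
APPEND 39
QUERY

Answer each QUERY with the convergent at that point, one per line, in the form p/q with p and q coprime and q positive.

APPEND 17: p_0 = 17·1 + 0 = 17, q_0 = 17·0 + 1 = 1 → 17/1
APPEND 47: p_1 = 47·17 + 1 = 800, q_1 = 47·1 + 0 = 47 → 800/47
APPEND 9: p_2 = 9·800 + 17 = 7217, q_2 = 9·47 + 1 = 424 → 7217/424
APPEND 9: p_3 = 9·7217 + 800 = 65753, q_3 = 9·424 + 47 = 3863 → 65753/3863
APPEND 39: p_4 = 39·65753 + 7217 = 2571584, q_4 = 39·3863 + 424 = 151081 → 2571584/151081
APPEND 49: p_5 = 49·2571584 + 65753 = 126073369, q_5 = 49·151081 + 3863 = 7406832 → 126073369/7406832
APPEND 24: p_6 = 24·126073369 + 2571584 = 3028332440, q_6 = 24·7406832 + 151081 = 177915049 → 3028332440/177915049
APPEND 10: p_7 = 10·3028332440 + 126073369 = 30409397769, q_7 = 10·177915049 + 7406832 = 1786557322 → 30409397769/1786557322
APPEND 17: p_8 = 17·30409397769 + 3028332440 = 519988094513, q_8 = 17·1786557322 + 177915049 = 30549389523 → 519988094513/30549389523
APPEND 42: p_9 = 42·519988094513 + 30409397769 = 21869909367315, q_9 = 42·30549389523 + 1786557322 = 1284860917288 → 21869909367315/1284860917288
APPEND 40: p_10 = 40·21869909367315 + 519988094513 = 875316362787113, q_10 = 40·1284860917288 + 30549389523 = 51424986081043 → 875316362787113/51424986081043
APPEND 47: p_11 = 47·875316362787113 + 21869909367315 = 41161738960361626, q_11 = 47·51424986081043 + 1284860917288 = 2418259206726309 → 41161738960361626/2418259206726309
APPEND 45: p_12 = 45·41161738960361626 + 875316362787113 = 1853153569579060283, q_12 = 45·2418259206726309 + 51424986081043 = 108873089288764948 → 1853153569579060283/108873089288764948
APPEND 14: p_13 = 14·1853153569579060283 + 41161738960361626 = 25985311713067205588, q_13 = 14·108873089288764948 + 2418259206726309 = 1526641509249435581 → 25985311713067205588/1526641509249435581
APPEND 50: p_14 = 50·25985311713067205588 + 1853153569579060283 = 1301118739222939339683, q_14 = 50·1526641509249435581 + 108873089288764948 = 76440948551760543998 → 1301118739222939339683/76440948551760543998
APPEND 23: p_15 = 23·1301118739222939339683 + 25985311713067205588 = 29951716313840672018297, q_15 = 23·76440948551760543998 + 1526641509249435581 = 1759668458199741947535 → 29951716313840672018297/1759668458199741947535
APPEND 8: p_16 = 8·29951716313840672018297 + 1301118739222939339683 = 240914849249948315486059, q_16 = 8·1759668458199741947535 + 76440948551760543998 = 14153788614149696124278 → 240914849249948315486059/14153788614149696124278
APPEND 37: p_17 = 37·240914849249948315486059 + 29951716313840672018297 = 8943801138561928345002480, q_17 = 37·14153788614149696124278 + 1759668458199741947535 = 525449847181738498545821 → 8943801138561928345002480/525449847181738498545821
APPEND 40: p_18 = 40·8943801138561928345002480 + 240914849249948315486059 = 357992960391727082115585259, q_18 = 40·525449847181738498545821 + 14153788614149696124278 = 21032147675883689637957118 → 357992960391727082115585259/21032147675883689637957118
APPEND 39: p_19 = 39·357992960391727082115585259 + 8943801138561928345002480 = 13970669256415918130852827581, q_19 = 39·21032147675883689637957118 + 525449847181738498545821 = 820779209206645634378873423 → 13970669256415918130852827581/820779209206645634378873423

17/1
7217/424
126073369/7406832
30409397769/1786557322
21869909367315/1284860917288
875316362787113/51424986081043
41161738960361626/2418259206726309
1301118739222939339683/76440948551760543998
8943801138561928345002480/525449847181738498545821
13970669256415918130852827581/820779209206645634378873423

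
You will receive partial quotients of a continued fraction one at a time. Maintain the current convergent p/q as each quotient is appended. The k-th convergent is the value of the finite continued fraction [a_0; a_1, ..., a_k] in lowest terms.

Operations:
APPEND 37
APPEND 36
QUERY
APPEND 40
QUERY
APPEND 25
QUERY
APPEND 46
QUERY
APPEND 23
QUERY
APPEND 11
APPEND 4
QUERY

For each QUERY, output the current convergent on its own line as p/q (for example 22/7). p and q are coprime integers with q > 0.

APPEND 37: p_0 = 37·1 + 0 = 37, q_0 = 37·0 + 1 = 1 → 37/1
APPEND 36: p_1 = 36·37 + 1 = 1333, q_1 = 36·1 + 0 = 36 → 1333/36
APPEND 40: p_2 = 40·1333 + 37 = 53357, q_2 = 40·36 + 1 = 1441 → 53357/1441
APPEND 25: p_3 = 25·53357 + 1333 = 1335258, q_3 = 25·1441 + 36 = 36061 → 1335258/36061
APPEND 46: p_4 = 46·1335258 + 53357 = 61475225, q_4 = 46·36061 + 1441 = 1660247 → 61475225/1660247
APPEND 23: p_5 = 23·61475225 + 1335258 = 1415265433, q_5 = 23·1660247 + 36061 = 38221742 → 1415265433/38221742
APPEND 11: p_6 = 11·1415265433 + 61475225 = 15629394988, q_6 = 11·38221742 + 1660247 = 422099409 → 15629394988/422099409
APPEND 4: p_7 = 4·15629394988 + 1415265433 = 63932845385, q_7 = 4·422099409 + 38221742 = 1726619378 → 63932845385/1726619378

1333/36
53357/1441
1335258/36061
61475225/1660247
1415265433/38221742
63932845385/1726619378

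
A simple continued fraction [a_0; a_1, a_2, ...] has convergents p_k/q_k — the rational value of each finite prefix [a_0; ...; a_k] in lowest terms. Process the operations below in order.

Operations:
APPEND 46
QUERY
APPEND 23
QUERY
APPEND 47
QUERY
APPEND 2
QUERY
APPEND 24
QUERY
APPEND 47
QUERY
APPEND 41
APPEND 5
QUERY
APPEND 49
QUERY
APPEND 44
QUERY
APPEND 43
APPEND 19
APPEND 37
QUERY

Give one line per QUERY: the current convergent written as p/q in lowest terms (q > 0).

APPEND 46: p_0 = 46·1 + 0 = 46, q_0 = 46·0 + 1 = 1 → 46/1
APPEND 23: p_1 = 23·46 + 1 = 1059, q_1 = 23·1 + 0 = 23 → 1059/23
APPEND 47: p_2 = 47·1059 + 46 = 49819, q_2 = 47·23 + 1 = 1082 → 49819/1082
APPEND 2: p_3 = 2·49819 + 1059 = 100697, q_3 = 2·1082 + 23 = 2187 → 100697/2187
APPEND 24: p_4 = 24·100697 + 49819 = 2466547, q_4 = 24·2187 + 1082 = 53570 → 2466547/53570
APPEND 47: p_5 = 47·2466547 + 100697 = 116028406, q_5 = 47·53570 + 2187 = 2519977 → 116028406/2519977
APPEND 41: p_6 = 41·116028406 + 2466547 = 4759631193, q_6 = 41·2519977 + 53570 = 103372627 → 4759631193/103372627
APPEND 5: p_7 = 5·4759631193 + 116028406 = 23914184371, q_7 = 5·103372627 + 2519977 = 519383112 → 23914184371/519383112
APPEND 49: p_8 = 49·23914184371 + 4759631193 = 1176554665372, q_8 = 49·519383112 + 103372627 = 25553145115 → 1176554665372/25553145115
APPEND 44: p_9 = 44·1176554665372 + 23914184371 = 51792319460739, q_9 = 44·25553145115 + 519383112 = 1124857768172 → 51792319460739/1124857768172
APPEND 43: p_10 = 43·51792319460739 + 1176554665372 = 2228246291477149, q_10 = 43·1124857768172 + 25553145115 = 48394437176511 → 2228246291477149/48394437176511
APPEND 19: p_11 = 19·2228246291477149 + 51792319460739 = 42388471857526570, q_11 = 19·48394437176511 + 1124857768172 = 920619164121881 → 42388471857526570/920619164121881
APPEND 37: p_12 = 37·42388471857526570 + 2228246291477149 = 1570601705019960239, q_12 = 37·920619164121881 + 48394437176511 = 34111303509686108 → 1570601705019960239/34111303509686108

46/1
1059/23
49819/1082
100697/2187
2466547/53570
116028406/2519977
23914184371/519383112
1176554665372/25553145115
51792319460739/1124857768172
1570601705019960239/34111303509686108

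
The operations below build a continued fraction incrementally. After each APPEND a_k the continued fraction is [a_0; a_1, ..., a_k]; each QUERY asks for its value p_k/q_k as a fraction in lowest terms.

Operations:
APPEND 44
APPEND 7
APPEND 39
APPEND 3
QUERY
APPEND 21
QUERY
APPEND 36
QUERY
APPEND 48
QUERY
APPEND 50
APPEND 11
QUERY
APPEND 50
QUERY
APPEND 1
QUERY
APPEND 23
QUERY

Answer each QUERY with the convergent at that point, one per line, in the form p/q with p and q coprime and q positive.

APPEND 44: p_0 = 44·1 + 0 = 44, q_0 = 44·0 + 1 = 1 → 44/1
APPEND 7: p_1 = 7·44 + 1 = 309, q_1 = 7·1 + 0 = 7 → 309/7
APPEND 39: p_2 = 39·309 + 44 = 12095, q_2 = 39·7 + 1 = 274 → 12095/274
APPEND 3: p_3 = 3·12095 + 309 = 36594, q_3 = 3·274 + 7 = 829 → 36594/829
APPEND 21: p_4 = 21·36594 + 12095 = 780569, q_4 = 21·829 + 274 = 17683 → 780569/17683
APPEND 36: p_5 = 36·780569 + 36594 = 28137078, q_5 = 36·17683 + 829 = 637417 → 28137078/637417
APPEND 48: p_6 = 48·28137078 + 780569 = 1351360313, q_6 = 48·637417 + 17683 = 30613699 → 1351360313/30613699
APPEND 50: p_7 = 50·1351360313 + 28137078 = 67596152728, q_7 = 50·30613699 + 637417 = 1531322367 → 67596152728/1531322367
APPEND 11: p_8 = 11·67596152728 + 1351360313 = 744909040321, q_8 = 11·1531322367 + 30613699 = 16875159736 → 744909040321/16875159736
APPEND 50: p_9 = 50·744909040321 + 67596152728 = 37313048168778, q_9 = 50·16875159736 + 1531322367 = 845289309167 → 37313048168778/845289309167
APPEND 1: p_10 = 1·37313048168778 + 744909040321 = 38057957209099, q_10 = 1·845289309167 + 16875159736 = 862164468903 → 38057957209099/862164468903
APPEND 23: p_11 = 23·38057957209099 + 37313048168778 = 912646063978055, q_11 = 23·862164468903 + 845289309167 = 20675072093936 → 912646063978055/20675072093936

36594/829
780569/17683
28137078/637417
1351360313/30613699
744909040321/16875159736
37313048168778/845289309167
38057957209099/862164468903
912646063978055/20675072093936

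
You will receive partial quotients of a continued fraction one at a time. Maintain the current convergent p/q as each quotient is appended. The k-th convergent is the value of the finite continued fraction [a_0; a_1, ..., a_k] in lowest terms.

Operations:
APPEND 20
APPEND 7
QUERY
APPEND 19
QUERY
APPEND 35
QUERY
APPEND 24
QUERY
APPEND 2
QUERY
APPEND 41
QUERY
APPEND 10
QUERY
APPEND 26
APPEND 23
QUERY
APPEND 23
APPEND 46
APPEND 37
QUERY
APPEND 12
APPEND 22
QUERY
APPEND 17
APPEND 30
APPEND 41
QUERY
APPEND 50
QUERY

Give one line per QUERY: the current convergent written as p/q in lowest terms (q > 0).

APPEND 20: p_0 = 20·1 + 0 = 20, q_0 = 20·0 + 1 = 1 → 20/1
APPEND 7: p_1 = 7·20 + 1 = 141, q_1 = 7·1 + 0 = 7 → 141/7
APPEND 19: p_2 = 19·141 + 20 = 2699, q_2 = 19·7 + 1 = 134 → 2699/134
APPEND 35: p_3 = 35·2699 + 141 = 94606, q_3 = 35·134 + 7 = 4697 → 94606/4697
APPEND 24: p_4 = 24·94606 + 2699 = 2273243, q_4 = 24·4697 + 134 = 112862 → 2273243/112862
APPEND 2: p_5 = 2·2273243 + 94606 = 4641092, q_5 = 2·112862 + 4697 = 230421 → 4641092/230421
APPEND 41: p_6 = 41·4641092 + 2273243 = 192558015, q_6 = 41·230421 + 112862 = 9560123 → 192558015/9560123
APPEND 10: p_7 = 10·192558015 + 4641092 = 1930221242, q_7 = 10·9560123 + 230421 = 95831651 → 1930221242/95831651
APPEND 26: p_8 = 26·1930221242 + 192558015 = 50378310307, q_8 = 26·95831651 + 9560123 = 2501183049 → 50378310307/2501183049
APPEND 23: p_9 = 23·50378310307 + 1930221242 = 1160631358303, q_9 = 23·2501183049 + 95831651 = 57623041778 → 1160631358303/57623041778
APPEND 23: p_10 = 23·1160631358303 + 50378310307 = 26744899551276, q_10 = 23·57623041778 + 2501183049 = 1327831143943 → 26744899551276/1327831143943
APPEND 46: p_11 = 46·26744899551276 + 1160631358303 = 1231426010716999, q_11 = 46·1327831143943 + 57623041778 = 61137855663156 → 1231426010716999/61137855663156
APPEND 37: p_12 = 37·1231426010716999 + 26744899551276 = 45589507296080239, q_12 = 37·61137855663156 + 1327831143943 = 2263428490680715 → 45589507296080239/2263428490680715
APPEND 12: p_13 = 12·45589507296080239 + 1231426010716999 = 548305513563679867, q_13 = 12·2263428490680715 + 61137855663156 = 27222279743831736 → 548305513563679867/27222279743831736
APPEND 22: p_14 = 22·548305513563679867 + 45589507296080239 = 12108310805697037313, q_14 = 22·27222279743831736 + 2263428490680715 = 601153582854978907 → 12108310805697037313/601153582854978907
APPEND 17: p_15 = 17·12108310805697037313 + 548305513563679867 = 206389589210413314188, q_15 = 17·601153582854978907 + 27222279743831736 = 10246833188278473155 → 206389589210413314188/10246833188278473155
APPEND 30: p_16 = 30·206389589210413314188 + 12108310805697037313 = 6203795987118096462953, q_16 = 30·10246833188278473155 + 601153582854978907 = 308006149231209173557 → 6203795987118096462953/308006149231209173557
APPEND 41: p_17 = 41·6203795987118096462953 + 206389589210413314188 = 254562025061052368295261, q_17 = 41·308006149231209173557 + 10246833188278473155 = 12638498951667854588992 → 254562025061052368295261/12638498951667854588992
APPEND 50: p_18 = 50·254562025061052368295261 + 6203795987118096462953 = 12734305049039736511226003, q_18 = 50·12638498951667854588992 + 308006149231209173557 = 632232953732623938623157 → 12734305049039736511226003/632232953732623938623157

141/7
2699/134
94606/4697
2273243/112862
4641092/230421
192558015/9560123
1930221242/95831651
1160631358303/57623041778
45589507296080239/2263428490680715
12108310805697037313/601153582854978907
254562025061052368295261/12638498951667854588992
12734305049039736511226003/632232953732623938623157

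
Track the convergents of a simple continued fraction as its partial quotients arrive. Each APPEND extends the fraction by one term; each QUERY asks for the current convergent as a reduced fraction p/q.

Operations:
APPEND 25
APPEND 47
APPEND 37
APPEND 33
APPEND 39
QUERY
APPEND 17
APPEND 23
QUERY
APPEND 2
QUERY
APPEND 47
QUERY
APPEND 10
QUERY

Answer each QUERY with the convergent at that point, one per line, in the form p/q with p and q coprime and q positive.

56121520/2242953
22032707471/880559317
45020918679/1799306302
2138015885384/85447955511
21425179772519/856278861412

APPEND 25: p_0 = 25·1 + 0 = 25, q_0 = 25·0 + 1 = 1 → 25/1
APPEND 47: p_1 = 47·25 + 1 = 1176, q_1 = 47·1 + 0 = 47 → 1176/47
APPEND 37: p_2 = 37·1176 + 25 = 43537, q_2 = 37·47 + 1 = 1740 → 43537/1740
APPEND 33: p_3 = 33·43537 + 1176 = 1437897, q_3 = 33·1740 + 47 = 57467 → 1437897/57467
APPEND 39: p_4 = 39·1437897 + 43537 = 56121520, q_4 = 39·57467 + 1740 = 2242953 → 56121520/2242953
APPEND 17: p_5 = 17·56121520 + 1437897 = 955503737, q_5 = 17·2242953 + 57467 = 38187668 → 955503737/38187668
APPEND 23: p_6 = 23·955503737 + 56121520 = 22032707471, q_6 = 23·38187668 + 2242953 = 880559317 → 22032707471/880559317
APPEND 2: p_7 = 2·22032707471 + 955503737 = 45020918679, q_7 = 2·880559317 + 38187668 = 1799306302 → 45020918679/1799306302
APPEND 47: p_8 = 47·45020918679 + 22032707471 = 2138015885384, q_8 = 47·1799306302 + 880559317 = 85447955511 → 2138015885384/85447955511
APPEND 10: p_9 = 10·2138015885384 + 45020918679 = 21425179772519, q_9 = 10·85447955511 + 1799306302 = 856278861412 → 21425179772519/856278861412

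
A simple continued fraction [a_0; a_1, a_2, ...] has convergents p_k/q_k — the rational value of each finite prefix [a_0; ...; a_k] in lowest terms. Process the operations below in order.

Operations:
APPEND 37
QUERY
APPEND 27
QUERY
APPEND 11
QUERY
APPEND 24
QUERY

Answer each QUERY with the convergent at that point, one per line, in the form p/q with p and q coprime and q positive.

APPEND 37: p_0 = 37·1 + 0 = 37, q_0 = 37·0 + 1 = 1 → 37/1
APPEND 27: p_1 = 27·37 + 1 = 1000, q_1 = 27·1 + 0 = 27 → 1000/27
APPEND 11: p_2 = 11·1000 + 37 = 11037, q_2 = 11·27 + 1 = 298 → 11037/298
APPEND 24: p_3 = 24·11037 + 1000 = 265888, q_3 = 24·298 + 27 = 7179 → 265888/7179

37/1
1000/27
11037/298
265888/7179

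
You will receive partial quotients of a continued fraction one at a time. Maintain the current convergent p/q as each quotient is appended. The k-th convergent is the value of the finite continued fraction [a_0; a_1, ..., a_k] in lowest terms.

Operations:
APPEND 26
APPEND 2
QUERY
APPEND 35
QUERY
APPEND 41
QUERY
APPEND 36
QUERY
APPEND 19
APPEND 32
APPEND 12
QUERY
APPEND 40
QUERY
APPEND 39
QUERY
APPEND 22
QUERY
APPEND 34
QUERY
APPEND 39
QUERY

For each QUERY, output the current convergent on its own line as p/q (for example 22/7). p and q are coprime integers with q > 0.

53/2
1881/71
77174/2913
2780145/104939
20399834405/770009558
817688954073/30864383387
31910269043252/1204480961651
702843607905617/26529445539709
23928592937834230/903205629311757
933917968183440587/35251548988698232

APPEND 26: p_0 = 26·1 + 0 = 26, q_0 = 26·0 + 1 = 1 → 26/1
APPEND 2: p_1 = 2·26 + 1 = 53, q_1 = 2·1 + 0 = 2 → 53/2
APPEND 35: p_2 = 35·53 + 26 = 1881, q_2 = 35·2 + 1 = 71 → 1881/71
APPEND 41: p_3 = 41·1881 + 53 = 77174, q_3 = 41·71 + 2 = 2913 → 77174/2913
APPEND 36: p_4 = 36·77174 + 1881 = 2780145, q_4 = 36·2913 + 71 = 104939 → 2780145/104939
APPEND 19: p_5 = 19·2780145 + 77174 = 52899929, q_5 = 19·104939 + 2913 = 1996754 → 52899929/1996754
APPEND 32: p_6 = 32·52899929 + 2780145 = 1695577873, q_6 = 32·1996754 + 104939 = 64001067 → 1695577873/64001067
APPEND 12: p_7 = 12·1695577873 + 52899929 = 20399834405, q_7 = 12·64001067 + 1996754 = 770009558 → 20399834405/770009558
APPEND 40: p_8 = 40·20399834405 + 1695577873 = 817688954073, q_8 = 40·770009558 + 64001067 = 30864383387 → 817688954073/30864383387
APPEND 39: p_9 = 39·817688954073 + 20399834405 = 31910269043252, q_9 = 39·30864383387 + 770009558 = 1204480961651 → 31910269043252/1204480961651
APPEND 22: p_10 = 22·31910269043252 + 817688954073 = 702843607905617, q_10 = 22·1204480961651 + 30864383387 = 26529445539709 → 702843607905617/26529445539709
APPEND 34: p_11 = 34·702843607905617 + 31910269043252 = 23928592937834230, q_11 = 34·26529445539709 + 1204480961651 = 903205629311757 → 23928592937834230/903205629311757
APPEND 39: p_12 = 39·23928592937834230 + 702843607905617 = 933917968183440587, q_12 = 39·903205629311757 + 26529445539709 = 35251548988698232 → 933917968183440587/35251548988698232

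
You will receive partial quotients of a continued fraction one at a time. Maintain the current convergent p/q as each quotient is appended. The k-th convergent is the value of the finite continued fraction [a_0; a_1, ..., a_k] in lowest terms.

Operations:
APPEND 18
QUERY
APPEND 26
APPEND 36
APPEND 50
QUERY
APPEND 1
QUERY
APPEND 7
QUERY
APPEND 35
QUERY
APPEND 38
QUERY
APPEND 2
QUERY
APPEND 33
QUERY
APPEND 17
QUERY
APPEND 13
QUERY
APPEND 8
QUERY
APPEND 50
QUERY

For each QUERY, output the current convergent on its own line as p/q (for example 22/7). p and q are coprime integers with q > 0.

18/1
845569/46876
862471/47813
6882866/381567
241762781/13402658
9193868544/509682571
18629499869/1032767800
623967364221/34591019971
10626074691626/589080107307
138762938355359/7692632414962
1120729581534498/62130139427003
56175242015080259/3114199603765112

APPEND 18: p_0 = 18·1 + 0 = 18, q_0 = 18·0 + 1 = 1 → 18/1
APPEND 26: p_1 = 26·18 + 1 = 469, q_1 = 26·1 + 0 = 26 → 469/26
APPEND 36: p_2 = 36·469 + 18 = 16902, q_2 = 36·26 + 1 = 937 → 16902/937
APPEND 50: p_3 = 50·16902 + 469 = 845569, q_3 = 50·937 + 26 = 46876 → 845569/46876
APPEND 1: p_4 = 1·845569 + 16902 = 862471, q_4 = 1·46876 + 937 = 47813 → 862471/47813
APPEND 7: p_5 = 7·862471 + 845569 = 6882866, q_5 = 7·47813 + 46876 = 381567 → 6882866/381567
APPEND 35: p_6 = 35·6882866 + 862471 = 241762781, q_6 = 35·381567 + 47813 = 13402658 → 241762781/13402658
APPEND 38: p_7 = 38·241762781 + 6882866 = 9193868544, q_7 = 38·13402658 + 381567 = 509682571 → 9193868544/509682571
APPEND 2: p_8 = 2·9193868544 + 241762781 = 18629499869, q_8 = 2·509682571 + 13402658 = 1032767800 → 18629499869/1032767800
APPEND 33: p_9 = 33·18629499869 + 9193868544 = 623967364221, q_9 = 33·1032767800 + 509682571 = 34591019971 → 623967364221/34591019971
APPEND 17: p_10 = 17·623967364221 + 18629499869 = 10626074691626, q_10 = 17·34591019971 + 1032767800 = 589080107307 → 10626074691626/589080107307
APPEND 13: p_11 = 13·10626074691626 + 623967364221 = 138762938355359, q_11 = 13·589080107307 + 34591019971 = 7692632414962 → 138762938355359/7692632414962
APPEND 8: p_12 = 8·138762938355359 + 10626074691626 = 1120729581534498, q_12 = 8·7692632414962 + 589080107307 = 62130139427003 → 1120729581534498/62130139427003
APPEND 50: p_13 = 50·1120729581534498 + 138762938355359 = 56175242015080259, q_13 = 50·62130139427003 + 7692632414962 = 3114199603765112 → 56175242015080259/3114199603765112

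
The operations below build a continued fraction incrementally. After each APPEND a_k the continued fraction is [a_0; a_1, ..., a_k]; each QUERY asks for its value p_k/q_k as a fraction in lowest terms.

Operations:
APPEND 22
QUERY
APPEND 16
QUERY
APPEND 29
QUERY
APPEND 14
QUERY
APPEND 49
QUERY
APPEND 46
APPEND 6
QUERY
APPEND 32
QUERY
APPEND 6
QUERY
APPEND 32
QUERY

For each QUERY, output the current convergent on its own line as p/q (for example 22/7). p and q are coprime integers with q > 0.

22/1
353/16
10259/465
143979/6526
7065230/320239
1957932584/88745359
62978987247/2854589008
379831856066/17216279407
12217598381359/553775530032

APPEND 22: p_0 = 22·1 + 0 = 22, q_0 = 22·0 + 1 = 1 → 22/1
APPEND 16: p_1 = 16·22 + 1 = 353, q_1 = 16·1 + 0 = 16 → 353/16
APPEND 29: p_2 = 29·353 + 22 = 10259, q_2 = 29·16 + 1 = 465 → 10259/465
APPEND 14: p_3 = 14·10259 + 353 = 143979, q_3 = 14·465 + 16 = 6526 → 143979/6526
APPEND 49: p_4 = 49·143979 + 10259 = 7065230, q_4 = 49·6526 + 465 = 320239 → 7065230/320239
APPEND 46: p_5 = 46·7065230 + 143979 = 325144559, q_5 = 46·320239 + 6526 = 14737520 → 325144559/14737520
APPEND 6: p_6 = 6·325144559 + 7065230 = 1957932584, q_6 = 6·14737520 + 320239 = 88745359 → 1957932584/88745359
APPEND 32: p_7 = 32·1957932584 + 325144559 = 62978987247, q_7 = 32·88745359 + 14737520 = 2854589008 → 62978987247/2854589008
APPEND 6: p_8 = 6·62978987247 + 1957932584 = 379831856066, q_8 = 6·2854589008 + 88745359 = 17216279407 → 379831856066/17216279407
APPEND 32: p_9 = 32·379831856066 + 62978987247 = 12217598381359, q_9 = 32·17216279407 + 2854589008 = 553775530032 → 12217598381359/553775530032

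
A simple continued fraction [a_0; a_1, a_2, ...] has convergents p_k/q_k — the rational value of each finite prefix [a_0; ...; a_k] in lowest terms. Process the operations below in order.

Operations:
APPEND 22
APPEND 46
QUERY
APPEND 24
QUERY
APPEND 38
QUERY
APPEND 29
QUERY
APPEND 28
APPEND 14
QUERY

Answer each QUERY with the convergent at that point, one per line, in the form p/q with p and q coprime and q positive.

1013/46
24334/1105
925705/42036
26869779/1220149
10572783017/480107061

APPEND 22: p_0 = 22·1 + 0 = 22, q_0 = 22·0 + 1 = 1 → 22/1
APPEND 46: p_1 = 46·22 + 1 = 1013, q_1 = 46·1 + 0 = 46 → 1013/46
APPEND 24: p_2 = 24·1013 + 22 = 24334, q_2 = 24·46 + 1 = 1105 → 24334/1105
APPEND 38: p_3 = 38·24334 + 1013 = 925705, q_3 = 38·1105 + 46 = 42036 → 925705/42036
APPEND 29: p_4 = 29·925705 + 24334 = 26869779, q_4 = 29·42036 + 1105 = 1220149 → 26869779/1220149
APPEND 28: p_5 = 28·26869779 + 925705 = 753279517, q_5 = 28·1220149 + 42036 = 34206208 → 753279517/34206208
APPEND 14: p_6 = 14·753279517 + 26869779 = 10572783017, q_6 = 14·34206208 + 1220149 = 480107061 → 10572783017/480107061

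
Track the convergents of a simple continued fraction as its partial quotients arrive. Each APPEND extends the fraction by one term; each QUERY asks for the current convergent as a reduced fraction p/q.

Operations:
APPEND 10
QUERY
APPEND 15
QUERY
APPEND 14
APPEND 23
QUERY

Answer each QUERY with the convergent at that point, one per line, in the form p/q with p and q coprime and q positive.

10/1
151/15
49003/4868

APPEND 10: p_0 = 10·1 + 0 = 10, q_0 = 10·0 + 1 = 1 → 10/1
APPEND 15: p_1 = 15·10 + 1 = 151, q_1 = 15·1 + 0 = 15 → 151/15
APPEND 14: p_2 = 14·151 + 10 = 2124, q_2 = 14·15 + 1 = 211 → 2124/211
APPEND 23: p_3 = 23·2124 + 151 = 49003, q_3 = 23·211 + 15 = 4868 → 49003/4868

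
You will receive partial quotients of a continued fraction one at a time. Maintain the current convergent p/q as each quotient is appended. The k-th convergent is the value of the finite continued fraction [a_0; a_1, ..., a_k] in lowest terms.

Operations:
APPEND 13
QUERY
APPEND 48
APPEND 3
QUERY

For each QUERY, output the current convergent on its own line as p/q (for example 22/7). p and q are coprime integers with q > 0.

13/1
1888/145

APPEND 13: p_0 = 13·1 + 0 = 13, q_0 = 13·0 + 1 = 1 → 13/1
APPEND 48: p_1 = 48·13 + 1 = 625, q_1 = 48·1 + 0 = 48 → 625/48
APPEND 3: p_2 = 3·625 + 13 = 1888, q_2 = 3·48 + 1 = 145 → 1888/145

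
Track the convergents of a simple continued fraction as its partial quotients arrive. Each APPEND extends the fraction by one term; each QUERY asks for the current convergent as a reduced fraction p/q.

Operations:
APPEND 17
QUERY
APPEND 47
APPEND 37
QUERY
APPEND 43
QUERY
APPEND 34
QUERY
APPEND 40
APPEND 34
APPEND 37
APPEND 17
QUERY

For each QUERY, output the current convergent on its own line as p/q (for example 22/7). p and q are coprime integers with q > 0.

APPEND 17: p_0 = 17·1 + 0 = 17, q_0 = 17·0 + 1 = 1 → 17/1
APPEND 47: p_1 = 47·17 + 1 = 800, q_1 = 47·1 + 0 = 47 → 800/47
APPEND 37: p_2 = 37·800 + 17 = 29617, q_2 = 37·47 + 1 = 1740 → 29617/1740
APPEND 43: p_3 = 43·29617 + 800 = 1274331, q_3 = 43·1740 + 47 = 74867 → 1274331/74867
APPEND 34: p_4 = 34·1274331 + 29617 = 43356871, q_4 = 34·74867 + 1740 = 2547218 → 43356871/2547218
APPEND 40: p_5 = 40·43356871 + 1274331 = 1735549171, q_5 = 40·2547218 + 74867 = 101963587 → 1735549171/101963587
APPEND 34: p_6 = 34·1735549171 + 43356871 = 59052028685, q_6 = 34·101963587 + 2547218 = 3469309176 → 59052028685/3469309176
APPEND 37: p_7 = 37·59052028685 + 1735549171 = 2186660610516, q_7 = 37·3469309176 + 101963587 = 128466403099 → 2186660610516/128466403099
APPEND 17: p_8 = 17·2186660610516 + 59052028685 = 37232282407457, q_8 = 17·128466403099 + 3469309176 = 2187398161859 → 37232282407457/2187398161859

17/1
29617/1740
1274331/74867
43356871/2547218
37232282407457/2187398161859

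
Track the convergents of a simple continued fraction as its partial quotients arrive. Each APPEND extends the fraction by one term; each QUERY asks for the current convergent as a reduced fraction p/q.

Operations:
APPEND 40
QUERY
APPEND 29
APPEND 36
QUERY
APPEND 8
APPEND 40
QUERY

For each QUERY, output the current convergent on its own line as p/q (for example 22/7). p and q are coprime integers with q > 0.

40/1
41836/1045
13475796/336605

APPEND 40: p_0 = 40·1 + 0 = 40, q_0 = 40·0 + 1 = 1 → 40/1
APPEND 29: p_1 = 29·40 + 1 = 1161, q_1 = 29·1 + 0 = 29 → 1161/29
APPEND 36: p_2 = 36·1161 + 40 = 41836, q_2 = 36·29 + 1 = 1045 → 41836/1045
APPEND 8: p_3 = 8·41836 + 1161 = 335849, q_3 = 8·1045 + 29 = 8389 → 335849/8389
APPEND 40: p_4 = 40·335849 + 41836 = 13475796, q_4 = 40·8389 + 1045 = 336605 → 13475796/336605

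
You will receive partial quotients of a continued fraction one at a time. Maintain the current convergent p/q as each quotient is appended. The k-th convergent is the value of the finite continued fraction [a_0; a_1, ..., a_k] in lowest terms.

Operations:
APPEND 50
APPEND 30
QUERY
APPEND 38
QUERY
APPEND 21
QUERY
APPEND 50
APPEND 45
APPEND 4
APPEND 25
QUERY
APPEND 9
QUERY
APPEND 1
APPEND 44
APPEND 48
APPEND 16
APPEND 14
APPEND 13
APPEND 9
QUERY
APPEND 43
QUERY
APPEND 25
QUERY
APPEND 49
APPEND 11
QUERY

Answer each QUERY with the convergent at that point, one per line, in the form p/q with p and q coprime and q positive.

APPEND 50: p_0 = 50·1 + 0 = 50, q_0 = 50·0 + 1 = 1 → 50/1
APPEND 30: p_1 = 30·50 + 1 = 1501, q_1 = 30·1 + 0 = 30 → 1501/30
APPEND 38: p_2 = 38·1501 + 50 = 57088, q_2 = 38·30 + 1 = 1141 → 57088/1141
APPEND 21: p_3 = 21·57088 + 1501 = 1200349, q_3 = 21·1141 + 30 = 23991 → 1200349/23991
APPEND 50: p_4 = 50·1200349 + 57088 = 60074538, q_4 = 50·23991 + 1141 = 1200691 → 60074538/1200691
APPEND 45: p_5 = 45·60074538 + 1200349 = 2704554559, q_5 = 45·1200691 + 23991 = 54055086 → 2704554559/54055086
APPEND 4: p_6 = 4·2704554559 + 60074538 = 10878292774, q_6 = 4·54055086 + 1200691 = 217421035 → 10878292774/217421035
APPEND 25: p_7 = 25·10878292774 + 2704554559 = 274661873909, q_7 = 25·217421035 + 54055086 = 5489580961 → 274661873909/5489580961
APPEND 9: p_8 = 9·274661873909 + 10878292774 = 2482835157955, q_8 = 9·5489580961 + 217421035 = 49623649684 → 2482835157955/49623649684
APPEND 1: p_9 = 1·2482835157955 + 274661873909 = 2757497031864, q_9 = 1·49623649684 + 5489580961 = 55113230645 → 2757497031864/55113230645
APPEND 44: p_10 = 44·2757497031864 + 2482835157955 = 123812704559971, q_10 = 44·55113230645 + 49623649684 = 2474605798064 → 123812704559971/2474605798064
APPEND 48: p_11 = 48·123812704559971 + 2757497031864 = 5945767315910472, q_11 = 48·2474605798064 + 55113230645 = 118836191537717 → 5945767315910472/118836191537717
APPEND 16: p_12 = 16·5945767315910472 + 123812704559971 = 95256089759127523, q_12 = 16·118836191537717 + 2474605798064 = 1903853670401536 → 95256089759127523/1903853670401536
APPEND 14: p_13 = 14·95256089759127523 + 5945767315910472 = 1339531023943695794, q_13 = 14·1903853670401536 + 118836191537717 = 26772787577159221 → 1339531023943695794/26772787577159221
APPEND 13: p_14 = 13·1339531023943695794 + 95256089759127523 = 17509159401027172845, q_14 = 13·26772787577159221 + 1903853670401536 = 349950092173471409 → 17509159401027172845/349950092173471409
APPEND 9: p_15 = 9·17509159401027172845 + 1339531023943695794 = 158921965633188251399, q_15 = 9·349950092173471409 + 26772787577159221 = 3176323617138401902 → 158921965633188251399/3176323617138401902
APPEND 43: p_16 = 43·158921965633188251399 + 17509159401027172845 = 6851153681628121983002, q_16 = 43·3176323617138401902 + 349950092173471409 = 136931865629124753195 → 6851153681628121983002/136931865629124753195
APPEND 25: p_17 = 25·6851153681628121983002 + 158921965633188251399 = 171437764006336237826449, q_17 = 25·136931865629124753195 + 3176323617138401902 = 3426472964345257231777 → 171437764006336237826449/3426472964345257231777
APPEND 49: p_18 = 49·171437764006336237826449 + 6851153681628121983002 = 8407301589992103775479003, q_18 = 49·3426472964345257231777 + 136931865629124753195 = 168034107118546729110268 → 8407301589992103775479003/168034107118546729110268
APPEND 11: p_19 = 11·8407301589992103775479003 + 171437764006336237826449 = 92651755253919477768095482, q_19 = 11·168034107118546729110268 + 3426472964345257231777 = 1851801651268359277444725 → 92651755253919477768095482/1851801651268359277444725

1501/30
57088/1141
1200349/23991
274661873909/5489580961
2482835157955/49623649684
158921965633188251399/3176323617138401902
6851153681628121983002/136931865629124753195
171437764006336237826449/3426472964345257231777
92651755253919477768095482/1851801651268359277444725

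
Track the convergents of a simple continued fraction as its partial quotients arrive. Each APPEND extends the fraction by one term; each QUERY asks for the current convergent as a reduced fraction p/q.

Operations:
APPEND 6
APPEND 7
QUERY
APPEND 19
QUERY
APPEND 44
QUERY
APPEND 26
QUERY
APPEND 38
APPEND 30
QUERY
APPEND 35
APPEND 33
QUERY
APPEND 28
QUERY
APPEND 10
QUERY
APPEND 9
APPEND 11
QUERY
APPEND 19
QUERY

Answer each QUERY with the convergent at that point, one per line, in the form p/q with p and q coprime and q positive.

APPEND 6: p_0 = 6·1 + 0 = 6, q_0 = 6·0 + 1 = 1 → 6/1
APPEND 7: p_1 = 7·6 + 1 = 43, q_1 = 7·1 + 0 = 7 → 43/7
APPEND 19: p_2 = 19·43 + 6 = 823, q_2 = 19·7 + 1 = 134 → 823/134
APPEND 44: p_3 = 44·823 + 43 = 36255, q_3 = 44·134 + 7 = 5903 → 36255/5903
APPEND 26: p_4 = 26·36255 + 823 = 943453, q_4 = 26·5903 + 134 = 153612 → 943453/153612
APPEND 38: p_5 = 38·943453 + 36255 = 35887469, q_5 = 38·153612 + 5903 = 5843159 → 35887469/5843159
APPEND 30: p_6 = 30·35887469 + 943453 = 1077567523, q_6 = 30·5843159 + 153612 = 175448382 → 1077567523/175448382
APPEND 35: p_7 = 35·1077567523 + 35887469 = 37750750774, q_7 = 35·175448382 + 5843159 = 6146536529 → 37750750774/6146536529
APPEND 33: p_8 = 33·37750750774 + 1077567523 = 1246852343065, q_8 = 33·6146536529 + 175448382 = 203011153839 → 1246852343065/203011153839
APPEND 28: p_9 = 28·1246852343065 + 37750750774 = 34949616356594, q_9 = 28·203011153839 + 6146536529 = 5690458844021 → 34949616356594/5690458844021
APPEND 10: p_10 = 10·34949616356594 + 1246852343065 = 350743015909005, q_10 = 10·5690458844021 + 203011153839 = 57107599594049 → 350743015909005/57107599594049
APPEND 9: p_11 = 9·350743015909005 + 34949616356594 = 3191636759537639, q_11 = 9·57107599594049 + 5690458844021 = 519658855190462 → 3191636759537639/519658855190462
APPEND 11: p_12 = 11·3191636759537639 + 350743015909005 = 35458747370823034, q_12 = 11·519658855190462 + 57107599594049 = 5773355006689131 → 35458747370823034/5773355006689131
APPEND 19: p_13 = 19·35458747370823034 + 3191636759537639 = 676907836805175285, q_13 = 19·5773355006689131 + 519658855190462 = 110213403982283951 → 676907836805175285/110213403982283951

43/7
823/134
36255/5903
943453/153612
1077567523/175448382
1246852343065/203011153839
34949616356594/5690458844021
350743015909005/57107599594049
35458747370823034/5773355006689131
676907836805175285/110213403982283951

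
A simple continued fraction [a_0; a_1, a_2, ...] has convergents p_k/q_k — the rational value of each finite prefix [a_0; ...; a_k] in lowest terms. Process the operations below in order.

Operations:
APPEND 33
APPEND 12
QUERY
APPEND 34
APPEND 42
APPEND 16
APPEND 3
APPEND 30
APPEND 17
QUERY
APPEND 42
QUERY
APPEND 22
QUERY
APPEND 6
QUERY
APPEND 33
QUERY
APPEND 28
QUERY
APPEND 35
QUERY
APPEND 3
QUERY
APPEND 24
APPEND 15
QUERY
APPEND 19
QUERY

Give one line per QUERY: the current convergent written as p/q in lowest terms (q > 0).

397/12
14415313439/435730040
606289482473/18326243239
13352783927845/403613081298
80722993049543/2440004731027
2677211554562764/80923769205189
75042646520806935/2268305542476319
2629169839782805489/79471617755876354
7962552165869223402/240683158810105381
2913918879475531730457/88078694596786187851
55558189131855747045820/1679351064768135974667

APPEND 33: p_0 = 33·1 + 0 = 33, q_0 = 33·0 + 1 = 1 → 33/1
APPEND 12: p_1 = 12·33 + 1 = 397, q_1 = 12·1 + 0 = 12 → 397/12
APPEND 34: p_2 = 34·397 + 33 = 13531, q_2 = 34·12 + 1 = 409 → 13531/409
APPEND 42: p_3 = 42·13531 + 397 = 568699, q_3 = 42·409 + 12 = 17190 → 568699/17190
APPEND 16: p_4 = 16·568699 + 13531 = 9112715, q_4 = 16·17190 + 409 = 275449 → 9112715/275449
APPEND 3: p_5 = 3·9112715 + 568699 = 27906844, q_5 = 3·275449 + 17190 = 843537 → 27906844/843537
APPEND 30: p_6 = 30·27906844 + 9112715 = 846318035, q_6 = 30·843537 + 275449 = 25581559 → 846318035/25581559
APPEND 17: p_7 = 17·846318035 + 27906844 = 14415313439, q_7 = 17·25581559 + 843537 = 435730040 → 14415313439/435730040
APPEND 42: p_8 = 42·14415313439 + 846318035 = 606289482473, q_8 = 42·435730040 + 25581559 = 18326243239 → 606289482473/18326243239
APPEND 22: p_9 = 22·606289482473 + 14415313439 = 13352783927845, q_9 = 22·18326243239 + 435730040 = 403613081298 → 13352783927845/403613081298
APPEND 6: p_10 = 6·13352783927845 + 606289482473 = 80722993049543, q_10 = 6·403613081298 + 18326243239 = 2440004731027 → 80722993049543/2440004731027
APPEND 33: p_11 = 33·80722993049543 + 13352783927845 = 2677211554562764, q_11 = 33·2440004731027 + 403613081298 = 80923769205189 → 2677211554562764/80923769205189
APPEND 28: p_12 = 28·2677211554562764 + 80722993049543 = 75042646520806935, q_12 = 28·80923769205189 + 2440004731027 = 2268305542476319 → 75042646520806935/2268305542476319
APPEND 35: p_13 = 35·75042646520806935 + 2677211554562764 = 2629169839782805489, q_13 = 35·2268305542476319 + 80923769205189 = 79471617755876354 → 2629169839782805489/79471617755876354
APPEND 3: p_14 = 3·2629169839782805489 + 75042646520806935 = 7962552165869223402, q_14 = 3·79471617755876354 + 2268305542476319 = 240683158810105381 → 7962552165869223402/240683158810105381
APPEND 24: p_15 = 24·7962552165869223402 + 2629169839782805489 = 193730421820644167137, q_15 = 24·240683158810105381 + 79471617755876354 = 5855867429198405498 → 193730421820644167137/5855867429198405498
APPEND 15: p_16 = 15·193730421820644167137 + 7962552165869223402 = 2913918879475531730457, q_16 = 15·5855867429198405498 + 240683158810105381 = 88078694596786187851 → 2913918879475531730457/88078694596786187851
APPEND 19: p_17 = 19·2913918879475531730457 + 193730421820644167137 = 55558189131855747045820, q_17 = 19·88078694596786187851 + 5855867429198405498 = 1679351064768135974667 → 55558189131855747045820/1679351064768135974667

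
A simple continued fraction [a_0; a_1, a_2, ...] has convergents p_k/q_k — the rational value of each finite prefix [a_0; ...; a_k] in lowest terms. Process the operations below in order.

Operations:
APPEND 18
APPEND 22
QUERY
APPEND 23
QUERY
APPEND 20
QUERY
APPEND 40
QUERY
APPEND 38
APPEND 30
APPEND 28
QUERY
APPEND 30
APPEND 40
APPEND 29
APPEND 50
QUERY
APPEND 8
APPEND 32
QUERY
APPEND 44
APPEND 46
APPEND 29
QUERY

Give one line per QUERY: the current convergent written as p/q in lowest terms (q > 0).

APPEND 18: p_0 = 18·1 + 0 = 18, q_0 = 18·0 + 1 = 1 → 18/1
APPEND 22: p_1 = 22·18 + 1 = 397, q_1 = 22·1 + 0 = 22 → 397/22
APPEND 23: p_2 = 23·397 + 18 = 9149, q_2 = 23·22 + 1 = 507 → 9149/507
APPEND 20: p_3 = 20·9149 + 397 = 183377, q_3 = 20·507 + 22 = 10162 → 183377/10162
APPEND 40: p_4 = 40·183377 + 9149 = 7344229, q_4 = 40·10162 + 507 = 406987 → 7344229/406987
APPEND 38: p_5 = 38·7344229 + 183377 = 279264079, q_5 = 38·406987 + 10162 = 15475668 → 279264079/15475668
APPEND 30: p_6 = 30·279264079 + 7344229 = 8385266599, q_6 = 30·15475668 + 406987 = 464677027 → 8385266599/464677027
APPEND 28: p_7 = 28·8385266599 + 279264079 = 235066728851, q_7 = 28·464677027 + 15475668 = 13026432424 → 235066728851/13026432424
APPEND 30: p_8 = 30·235066728851 + 8385266599 = 7060387132129, q_8 = 30·13026432424 + 464677027 = 391257649747 → 7060387132129/391257649747
APPEND 40: p_9 = 40·7060387132129 + 235066728851 = 282650552014011, q_9 = 40·391257649747 + 13026432424 = 15663332422304 → 282650552014011/15663332422304
APPEND 29: p_10 = 29·282650552014011 + 7060387132129 = 8203926395538448, q_10 = 29·15663332422304 + 391257649747 = 454627897896563 → 8203926395538448/454627897896563
APPEND 50: p_11 = 50·8203926395538448 + 282650552014011 = 410478970328936411, q_11 = 50·454627897896563 + 15663332422304 = 22747058227250454 → 410478970328936411/22747058227250454
APPEND 8: p_12 = 8·410478970328936411 + 8203926395538448 = 3292035689027029736, q_12 = 8·22747058227250454 + 454627897896563 = 182431093715900195 → 3292035689027029736/182431093715900195
APPEND 32: p_13 = 32·3292035689027029736 + 410478970328936411 = 105755621019193887963, q_13 = 32·182431093715900195 + 22747058227250454 = 5860542057136056694 → 105755621019193887963/5860542057136056694
APPEND 44: p_14 = 44·105755621019193887963 + 3292035689027029736 = 4656539360533558100108, q_14 = 44·5860542057136056694 + 182431093715900195 = 258046281607702394731 → 4656539360533558100108/258046281607702394731
APPEND 46: p_15 = 46·4656539360533558100108 + 105755621019193887963 = 214306566205562866492931, q_15 = 46·258046281607702394731 + 5860542057136056694 = 11875989496011446214320 → 214306566205562866492931/11875989496011446214320
APPEND 29: p_16 = 29·214306566205562866492931 + 4656539360533558100108 = 6219546959321856686395107, q_16 = 29·11875989496011446214320 + 258046281607702394731 = 344661741665939642610011 → 6219546959321856686395107/344661741665939642610011

397/22
9149/507
183377/10162
7344229/406987
235066728851/13026432424
410478970328936411/22747058227250454
105755621019193887963/5860542057136056694
6219546959321856686395107/344661741665939642610011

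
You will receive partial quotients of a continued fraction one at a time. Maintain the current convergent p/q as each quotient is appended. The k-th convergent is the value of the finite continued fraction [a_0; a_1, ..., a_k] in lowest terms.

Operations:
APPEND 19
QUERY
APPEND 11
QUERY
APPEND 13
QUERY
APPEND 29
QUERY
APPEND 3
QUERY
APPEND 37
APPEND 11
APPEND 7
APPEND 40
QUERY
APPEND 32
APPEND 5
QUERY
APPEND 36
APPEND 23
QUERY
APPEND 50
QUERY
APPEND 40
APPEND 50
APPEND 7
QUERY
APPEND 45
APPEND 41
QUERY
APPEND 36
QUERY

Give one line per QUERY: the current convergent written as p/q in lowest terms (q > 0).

19/1
210/11
2749/144
79931/4187
242542/12705
28416181337/1488515737
4578544738377/239836444412
3816544179476917/199920812889453
190992946610138830/10004722426057217
2684217528039616542877/140606508124149925202
4970742633009542465582822/260380821267403345441439
179067906944818687367055737/9380056887937722367489761

APPEND 19: p_0 = 19·1 + 0 = 19, q_0 = 19·0 + 1 = 1 → 19/1
APPEND 11: p_1 = 11·19 + 1 = 210, q_1 = 11·1 + 0 = 11 → 210/11
APPEND 13: p_2 = 13·210 + 19 = 2749, q_2 = 13·11 + 1 = 144 → 2749/144
APPEND 29: p_3 = 29·2749 + 210 = 79931, q_3 = 29·144 + 11 = 4187 → 79931/4187
APPEND 3: p_4 = 3·79931 + 2749 = 242542, q_4 = 3·4187 + 144 = 12705 → 242542/12705
APPEND 37: p_5 = 37·242542 + 79931 = 9053985, q_5 = 37·12705 + 4187 = 474272 → 9053985/474272
APPEND 11: p_6 = 11·9053985 + 242542 = 99836377, q_6 = 11·474272 + 12705 = 5229697 → 99836377/5229697
APPEND 7: p_7 = 7·99836377 + 9053985 = 707908624, q_7 = 7·5229697 + 474272 = 37082151 → 707908624/37082151
APPEND 40: p_8 = 40·707908624 + 99836377 = 28416181337, q_8 = 40·37082151 + 5229697 = 1488515737 → 28416181337/1488515737
APPEND 32: p_9 = 32·28416181337 + 707908624 = 910025711408, q_9 = 32·1488515737 + 37082151 = 47669585735 → 910025711408/47669585735
APPEND 5: p_10 = 5·910025711408 + 28416181337 = 4578544738377, q_10 = 5·47669585735 + 1488515737 = 239836444412 → 4578544738377/239836444412
APPEND 36: p_11 = 36·4578544738377 + 910025711408 = 165737636292980, q_11 = 36·239836444412 + 47669585735 = 8681781584567 → 165737636292980/8681781584567
APPEND 23: p_12 = 23·165737636292980 + 4578544738377 = 3816544179476917, q_12 = 23·8681781584567 + 239836444412 = 199920812889453 → 3816544179476917/199920812889453
APPEND 50: p_13 = 50·3816544179476917 + 165737636292980 = 190992946610138830, q_13 = 50·199920812889453 + 8681781584567 = 10004722426057217 → 190992946610138830/10004722426057217
APPEND 40: p_14 = 40·190992946610138830 + 3816544179476917 = 7643534408585030117, q_14 = 40·10004722426057217 + 199920812889453 = 400388817855178133 → 7643534408585030117/400388817855178133
APPEND 50: p_15 = 50·7643534408585030117 + 190992946610138830 = 382367713375861644680, q_15 = 50·400388817855178133 + 10004722426057217 = 20029445615184963867 → 382367713375861644680/20029445615184963867
APPEND 7: p_16 = 7·382367713375861644680 + 7643534408585030117 = 2684217528039616542877, q_16 = 7·20029445615184963867 + 400388817855178133 = 140606508124149925202 → 2684217528039616542877/140606508124149925202
APPEND 45: p_17 = 45·2684217528039616542877 + 382367713375861644680 = 121172156475158606074145, q_17 = 45·140606508124149925202 + 20029445615184963867 = 6347322311201931597957 → 121172156475158606074145/6347322311201931597957
APPEND 41: p_18 = 41·121172156475158606074145 + 2684217528039616542877 = 4970742633009542465582822, q_18 = 41·6347322311201931597957 + 140606508124149925202 = 260380821267403345441439 → 4970742633009542465582822/260380821267403345441439
APPEND 36: p_19 = 36·4970742633009542465582822 + 121172156475158606074145 = 179067906944818687367055737, q_19 = 36·260380821267403345441439 + 6347322311201931597957 = 9380056887937722367489761 → 179067906944818687367055737/9380056887937722367489761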